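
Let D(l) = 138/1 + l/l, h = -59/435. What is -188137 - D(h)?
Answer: -188276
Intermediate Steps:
h = -59/435 (h = -59*1/435 = -59/435 ≈ -0.13563)
D(l) = 139 (D(l) = 138*1 + 1 = 138 + 1 = 139)
-188137 - D(h) = -188137 - 1*139 = -188137 - 139 = -188276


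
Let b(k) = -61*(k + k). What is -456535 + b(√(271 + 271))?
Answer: -456535 - 122*√542 ≈ -4.5938e+5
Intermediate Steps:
b(k) = -122*k
-456535 + b(√(271 + 271)) = -456535 - 122*√(271 + 271) = -456535 - 122*√542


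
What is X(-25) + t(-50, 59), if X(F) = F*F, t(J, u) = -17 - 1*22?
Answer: 586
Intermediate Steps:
t(J, u) = -39 (t(J, u) = -17 - 22 = -39)
X(F) = F²
X(-25) + t(-50, 59) = (-25)² - 39 = 625 - 39 = 586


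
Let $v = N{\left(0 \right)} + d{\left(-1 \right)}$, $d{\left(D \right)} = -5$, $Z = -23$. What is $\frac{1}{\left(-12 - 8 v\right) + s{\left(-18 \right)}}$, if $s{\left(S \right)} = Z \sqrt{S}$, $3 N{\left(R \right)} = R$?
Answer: $\frac{14}{5153} + \frac{69 i \sqrt{2}}{10306} \approx 0.0027169 + 0.0094683 i$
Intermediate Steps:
$N{\left(R \right)} = \frac{R}{3}$
$v = -5$ ($v = \frac{1}{3} \cdot 0 - 5 = 0 - 5 = -5$)
$s{\left(S \right)} = - 23 \sqrt{S}$
$\frac{1}{\left(-12 - 8 v\right) + s{\left(-18 \right)}} = \frac{1}{\left(-12 - -40\right) - 23 \sqrt{-18}} = \frac{1}{\left(-12 + 40\right) - 23 \cdot 3 i \sqrt{2}} = \frac{1}{28 - 69 i \sqrt{2}}$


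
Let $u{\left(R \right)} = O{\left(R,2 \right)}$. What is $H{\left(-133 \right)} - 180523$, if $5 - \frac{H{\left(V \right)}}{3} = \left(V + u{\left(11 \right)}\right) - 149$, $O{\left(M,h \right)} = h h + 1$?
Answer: $-179677$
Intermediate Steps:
$O{\left(M,h \right)} = 1 + h^{2}$ ($O{\left(M,h \right)} = h^{2} + 1 = 1 + h^{2}$)
$u{\left(R \right)} = 5$ ($u{\left(R \right)} = 1 + 2^{2} = 1 + 4 = 5$)
$H{\left(V \right)} = 447 - 3 V$ ($H{\left(V \right)} = 15 - 3 \left(\left(V + 5\right) - 149\right) = 15 - 3 \left(\left(5 + V\right) - 149\right) = 15 - 3 \left(-144 + V\right) = 15 - \left(-432 + 3 V\right) = 447 - 3 V$)
$H{\left(-133 \right)} - 180523 = \left(447 - -399\right) - 180523 = \left(447 + 399\right) - 180523 = 846 - 180523 = -179677$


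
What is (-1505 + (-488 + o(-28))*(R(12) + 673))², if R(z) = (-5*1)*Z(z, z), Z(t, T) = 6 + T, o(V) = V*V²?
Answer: 171191710200625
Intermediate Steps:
o(V) = V³
R(z) = -30 - 5*z (R(z) = (-5*1)*(6 + z) = -5*(6 + z) = -30 - 5*z)
(-1505 + (-488 + o(-28))*(R(12) + 673))² = (-1505 + (-488 + (-28)³)*((-30 - 5*12) + 673))² = (-1505 + (-488 - 21952)*((-30 - 60) + 673))² = (-1505 - 22440*(-90 + 673))² = (-1505 - 22440*583)² = (-1505 - 13082520)² = (-13084025)² = 171191710200625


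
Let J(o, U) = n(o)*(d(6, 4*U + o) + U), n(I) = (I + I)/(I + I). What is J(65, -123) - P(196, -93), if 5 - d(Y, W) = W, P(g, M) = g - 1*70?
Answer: 183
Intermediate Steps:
P(g, M) = -70 + g (P(g, M) = g - 70 = -70 + g)
d(Y, W) = 5 - W
n(I) = 1 (n(I) = (2*I)/((2*I)) = (2*I)*(1/(2*I)) = 1)
J(o, U) = 5 - o - 3*U (J(o, U) = 1*((5 - (4*U + o)) + U) = 1*((5 - (o + 4*U)) + U) = 1*((5 + (-o - 4*U)) + U) = 1*((5 - o - 4*U) + U) = 1*(5 - o - 3*U) = 5 - o - 3*U)
J(65, -123) - P(196, -93) = (5 - 1*65 - 3*(-123)) - (-70 + 196) = (5 - 65 + 369) - 1*126 = 309 - 126 = 183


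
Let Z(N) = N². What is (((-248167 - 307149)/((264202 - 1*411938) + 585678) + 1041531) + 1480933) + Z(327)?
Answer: 575760536945/218971 ≈ 2.6294e+6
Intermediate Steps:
(((-248167 - 307149)/((264202 - 1*411938) + 585678) + 1041531) + 1480933) + Z(327) = (((-248167 - 307149)/((264202 - 1*411938) + 585678) + 1041531) + 1480933) + 327² = ((-555316/((264202 - 411938) + 585678) + 1041531) + 1480933) + 106929 = ((-555316/(-147736 + 585678) + 1041531) + 1480933) + 106929 = ((-555316/437942 + 1041531) + 1480933) + 106929 = ((-555316*1/437942 + 1041531) + 1480933) + 106929 = ((-277658/218971 + 1041531) + 1480933) + 106929 = (228064806943/218971 + 1480933) + 106929 = 552346186886/218971 + 106929 = 575760536945/218971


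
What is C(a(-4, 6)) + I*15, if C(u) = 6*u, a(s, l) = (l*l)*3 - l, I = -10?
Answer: 462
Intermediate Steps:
a(s, l) = -l + 3*l² (a(s, l) = l²*3 - l = 3*l² - l = -l + 3*l²)
C(a(-4, 6)) + I*15 = 6*(6*(-1 + 3*6)) - 10*15 = 6*(6*(-1 + 18)) - 150 = 6*(6*17) - 150 = 6*102 - 150 = 612 - 150 = 462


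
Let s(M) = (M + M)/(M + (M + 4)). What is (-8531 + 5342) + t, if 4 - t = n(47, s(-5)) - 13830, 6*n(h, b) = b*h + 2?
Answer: 191369/18 ≈ 10632.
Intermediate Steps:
s(M) = 2*M/(4 + 2*M) (s(M) = (2*M)/(M + (4 + M)) = (2*M)/(4 + 2*M) = 2*M/(4 + 2*M))
n(h, b) = ⅓ + b*h/6 (n(h, b) = (b*h + 2)/6 = (2 + b*h)/6 = ⅓ + b*h/6)
t = 248771/18 (t = 4 - ((⅓ + (⅙)*(-5/(2 - 5))*47) - 13830) = 4 - ((⅓ + (⅙)*(-5/(-3))*47) - 13830) = 4 - ((⅓ + (⅙)*(-5*(-⅓))*47) - 13830) = 4 - ((⅓ + (⅙)*(5/3)*47) - 13830) = 4 - ((⅓ + 235/18) - 13830) = 4 - (241/18 - 13830) = 4 - 1*(-248699/18) = 4 + 248699/18 = 248771/18 ≈ 13821.)
(-8531 + 5342) + t = (-8531 + 5342) + 248771/18 = -3189 + 248771/18 = 191369/18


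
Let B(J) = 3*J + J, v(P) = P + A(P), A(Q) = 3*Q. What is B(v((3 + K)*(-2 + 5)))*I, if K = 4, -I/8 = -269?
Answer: 723072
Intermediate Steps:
I = 2152 (I = -8*(-269) = 2152)
v(P) = 4*P (v(P) = P + 3*P = 4*P)
B(J) = 4*J
B(v((3 + K)*(-2 + 5)))*I = (4*(4*((3 + 4)*(-2 + 5))))*2152 = (4*(4*(7*3)))*2152 = (4*(4*21))*2152 = (4*84)*2152 = 336*2152 = 723072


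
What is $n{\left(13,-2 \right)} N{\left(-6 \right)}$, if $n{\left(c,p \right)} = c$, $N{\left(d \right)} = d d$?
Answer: $468$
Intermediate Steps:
$N{\left(d \right)} = d^{2}$
$n{\left(13,-2 \right)} N{\left(-6 \right)} = 13 \left(-6\right)^{2} = 13 \cdot 36 = 468$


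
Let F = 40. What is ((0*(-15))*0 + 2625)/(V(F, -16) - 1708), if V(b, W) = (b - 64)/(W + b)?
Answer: -2625/1709 ≈ -1.5360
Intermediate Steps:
V(b, W) = (-64 + b)/(W + b)
((0*(-15))*0 + 2625)/(V(F, -16) - 1708) = ((0*(-15))*0 + 2625)/((-64 + 40)/(-16 + 40) - 1708) = (0*0 + 2625)/(-24/24 - 1708) = (0 + 2625)/((1/24)*(-24) - 1708) = 2625/(-1 - 1708) = 2625/(-1709) = 2625*(-1/1709) = -2625/1709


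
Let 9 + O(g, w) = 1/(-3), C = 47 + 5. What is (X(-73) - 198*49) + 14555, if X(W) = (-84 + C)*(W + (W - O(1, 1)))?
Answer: 27679/3 ≈ 9226.3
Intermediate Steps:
C = 52
O(g, w) = -28/3 (O(g, w) = -9 + 1/(-3) = -9 + 1*(-⅓) = -9 - ⅓ = -28/3)
X(W) = -896/3 - 64*W (X(W) = (-84 + 52)*(W + (W - 1*(-28/3))) = -32*(W + (W + 28/3)) = -32*(W + (28/3 + W)) = -32*(28/3 + 2*W) = -896/3 - 64*W)
(X(-73) - 198*49) + 14555 = ((-896/3 - 64*(-73)) - 198*49) + 14555 = ((-896/3 + 4672) - 9702) + 14555 = (13120/3 - 9702) + 14555 = -15986/3 + 14555 = 27679/3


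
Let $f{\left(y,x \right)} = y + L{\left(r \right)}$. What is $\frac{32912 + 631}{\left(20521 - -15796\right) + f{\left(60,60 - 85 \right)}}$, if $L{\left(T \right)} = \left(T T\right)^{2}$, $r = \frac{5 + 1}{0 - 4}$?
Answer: $\frac{536688}{582113} \approx 0.92197$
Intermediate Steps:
$r = - \frac{3}{2}$ ($r = \frac{6}{-4} = 6 \left(- \frac{1}{4}\right) = - \frac{3}{2} \approx -1.5$)
$L{\left(T \right)} = T^{4}$ ($L{\left(T \right)} = \left(T^{2}\right)^{2} = T^{4}$)
$f{\left(y,x \right)} = \frac{81}{16} + y$ ($f{\left(y,x \right)} = y + \left(- \frac{3}{2}\right)^{4} = y + \frac{81}{16} = \frac{81}{16} + y$)
$\frac{32912 + 631}{\left(20521 - -15796\right) + f{\left(60,60 - 85 \right)}} = \frac{32912 + 631}{\left(20521 - -15796\right) + \left(\frac{81}{16} + 60\right)} = \frac{33543}{\left(20521 + 15796\right) + \frac{1041}{16}} = \frac{33543}{36317 + \frac{1041}{16}} = \frac{33543}{\frac{582113}{16}} = 33543 \cdot \frac{16}{582113} = \frac{536688}{582113}$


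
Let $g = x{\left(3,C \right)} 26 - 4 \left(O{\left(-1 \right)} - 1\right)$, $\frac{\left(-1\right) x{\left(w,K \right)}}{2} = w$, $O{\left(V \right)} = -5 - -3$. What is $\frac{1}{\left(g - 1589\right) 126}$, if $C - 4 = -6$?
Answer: $- \frac{1}{218358} \approx -4.5796 \cdot 10^{-6}$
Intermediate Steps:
$C = -2$ ($C = 4 - 6 = -2$)
$O{\left(V \right)} = -2$ ($O{\left(V \right)} = -5 + 3 = -2$)
$x{\left(w,K \right)} = - 2 w$
$g = -144$ ($g = \left(-2\right) 3 \cdot 26 - 4 \left(-2 - 1\right) = \left(-6\right) 26 - -12 = -156 + 12 = -144$)
$\frac{1}{\left(g - 1589\right) 126} = \frac{1}{\left(-144 - 1589\right) 126} = \frac{1}{-1733} \cdot \frac{1}{126} = \left(- \frac{1}{1733}\right) \frac{1}{126} = - \frac{1}{218358}$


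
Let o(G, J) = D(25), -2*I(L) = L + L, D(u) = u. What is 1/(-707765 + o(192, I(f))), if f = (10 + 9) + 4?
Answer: -1/707740 ≈ -1.4129e-6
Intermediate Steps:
f = 23 (f = 19 + 4 = 23)
I(L) = -L (I(L) = -(L + L)/2 = -L)
o(G, J) = 25
1/(-707765 + o(192, I(f))) = 1/(-707765 + 25) = 1/(-707740) = -1/707740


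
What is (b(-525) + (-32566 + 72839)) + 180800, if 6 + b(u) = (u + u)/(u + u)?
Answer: 221068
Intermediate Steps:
b(u) = -5 (b(u) = -6 + (u + u)/(u + u) = -6 + (2*u)/((2*u)) = -6 + (2*u)*(1/(2*u)) = -6 + 1 = -5)
(b(-525) + (-32566 + 72839)) + 180800 = (-5 + (-32566 + 72839)) + 180800 = (-5 + 40273) + 180800 = 40268 + 180800 = 221068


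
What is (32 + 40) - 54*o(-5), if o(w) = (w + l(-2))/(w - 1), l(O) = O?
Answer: 9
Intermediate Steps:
o(w) = (-2 + w)/(-1 + w) (o(w) = (w - 2)/(w - 1) = (-2 + w)/(-1 + w))
(32 + 40) - 54*o(-5) = (32 + 40) - 54*(-2 - 5)/(-1 - 5) = 72 - 54*(-7)/(-6) = 72 - (-9)*(-7) = 72 - 54*7/6 = 72 - 63 = 9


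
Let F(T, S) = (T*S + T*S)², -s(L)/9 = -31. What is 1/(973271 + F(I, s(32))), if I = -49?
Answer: 1/748558235 ≈ 1.3359e-9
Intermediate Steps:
s(L) = 279 (s(L) = -9*(-31) = 279)
F(T, S) = 4*S²*T² (F(T, S) = (S*T + S*T)² = (2*S*T)² = 4*S²*T²)
1/(973271 + F(I, s(32))) = 1/(973271 + 4*279²*(-49)²) = 1/(973271 + 4*77841*2401) = 1/(973271 + 747584964) = 1/748558235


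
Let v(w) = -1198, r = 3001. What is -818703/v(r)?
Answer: 818703/1198 ≈ 683.39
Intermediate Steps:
-818703/v(r) = -818703/(-1198) = -818703*(-1/1198) = 818703/1198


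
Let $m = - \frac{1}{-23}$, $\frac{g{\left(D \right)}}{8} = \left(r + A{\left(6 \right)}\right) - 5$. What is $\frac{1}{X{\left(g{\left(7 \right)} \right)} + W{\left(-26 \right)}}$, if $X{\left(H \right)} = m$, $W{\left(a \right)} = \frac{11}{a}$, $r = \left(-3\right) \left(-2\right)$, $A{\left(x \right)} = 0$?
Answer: $- \frac{598}{227} \approx -2.6344$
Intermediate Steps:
$r = 6$
$g{\left(D \right)} = 8$ ($g{\left(D \right)} = 8 \left(\left(6 + 0\right) - 5\right) = 8 \left(6 - 5\right) = 8 \cdot 1 = 8$)
$m = \frac{1}{23}$ ($m = \left(-1\right) \left(- \frac{1}{23}\right) = \frac{1}{23} \approx 0.043478$)
$X{\left(H \right)} = \frac{1}{23}$
$\frac{1}{X{\left(g{\left(7 \right)} \right)} + W{\left(-26 \right)}} = \frac{1}{\frac{1}{23} + \frac{11}{-26}} = \frac{1}{\frac{1}{23} + 11 \left(- \frac{1}{26}\right)} = \frac{1}{\frac{1}{23} - \frac{11}{26}} = \frac{1}{- \frac{227}{598}} = - \frac{598}{227}$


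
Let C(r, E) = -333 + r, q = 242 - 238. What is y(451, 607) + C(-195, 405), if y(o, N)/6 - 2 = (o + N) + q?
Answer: 5856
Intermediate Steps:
q = 4
y(o, N) = 36 + 6*N + 6*o (y(o, N) = 12 + 6*((o + N) + 4) = 12 + 6*((N + o) + 4) = 12 + 6*(4 + N + o) = 12 + (24 + 6*N + 6*o) = 36 + 6*N + 6*o)
y(451, 607) + C(-195, 405) = (36 + 6*607 + 6*451) + (-333 - 195) = (36 + 3642 + 2706) - 528 = 6384 - 528 = 5856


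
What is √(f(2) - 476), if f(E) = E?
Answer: I*√474 ≈ 21.772*I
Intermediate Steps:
√(f(2) - 476) = √(2 - 476) = √(-474) = I*√474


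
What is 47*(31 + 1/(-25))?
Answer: 36378/25 ≈ 1455.1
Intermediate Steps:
47*(31 + 1/(-25)) = 47*(31 - 1/25) = 47*(774/25) = 36378/25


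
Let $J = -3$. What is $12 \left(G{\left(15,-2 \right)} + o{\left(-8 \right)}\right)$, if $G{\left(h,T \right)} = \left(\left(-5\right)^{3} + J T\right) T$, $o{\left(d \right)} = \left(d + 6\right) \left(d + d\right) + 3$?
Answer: $3276$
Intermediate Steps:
$o{\left(d \right)} = 3 + 2 d \left(6 + d\right)$ ($o{\left(d \right)} = \left(6 + d\right) 2 d + 3 = 2 d \left(6 + d\right) + 3 = 3 + 2 d \left(6 + d\right)$)
$G{\left(h,T \right)} = T \left(-125 - 3 T\right)$ ($G{\left(h,T \right)} = \left(\left(-5\right)^{3} - 3 T\right) T = \left(-125 - 3 T\right) T = T \left(-125 - 3 T\right)$)
$12 \left(G{\left(15,-2 \right)} + o{\left(-8 \right)}\right) = 12 \left(\left(-1\right) \left(-2\right) \left(125 + 3 \left(-2\right)\right) + \left(3 + 2 \left(-8\right)^{2} + 12 \left(-8\right)\right)\right) = 12 \left(\left(-1\right) \left(-2\right) \left(125 - 6\right) + \left(3 + 2 \cdot 64 - 96\right)\right) = 12 \left(\left(-1\right) \left(-2\right) 119 + \left(3 + 128 - 96\right)\right) = 12 \left(238 + 35\right) = 12 \cdot 273 = 3276$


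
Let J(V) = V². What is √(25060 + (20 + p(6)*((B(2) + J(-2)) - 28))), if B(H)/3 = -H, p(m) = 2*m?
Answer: 4*√1545 ≈ 157.23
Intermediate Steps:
B(H) = -3*H (B(H) = 3*(-H) = -3*H)
√(25060 + (20 + p(6)*((B(2) + J(-2)) - 28))) = √(25060 + (20 + (2*6)*((-3*2 + (-2)²) - 28))) = √(25060 + (20 + 12*((-6 + 4) - 28))) = √(25060 + (20 + 12*(-2 - 28))) = √(25060 + (20 + 12*(-30))) = √(25060 + (20 - 360)) = √(25060 - 340) = √24720 = 4*√1545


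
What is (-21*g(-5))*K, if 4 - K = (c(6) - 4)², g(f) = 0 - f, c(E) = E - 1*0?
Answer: 0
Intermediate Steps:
c(E) = E (c(E) = E + 0 = E)
g(f) = -f
K = 0 (K = 4 - (6 - 4)² = 4 - 1*2² = 4 - 1*4 = 4 - 4 = 0)
(-21*g(-5))*K = -(-21)*(-5)*0 = -21*5*0 = -105*0 = 0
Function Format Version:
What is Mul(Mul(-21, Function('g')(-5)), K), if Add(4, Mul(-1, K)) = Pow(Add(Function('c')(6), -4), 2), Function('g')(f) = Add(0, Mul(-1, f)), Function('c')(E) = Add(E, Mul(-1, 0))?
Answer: 0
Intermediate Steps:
Function('c')(E) = E (Function('c')(E) = Add(E, 0) = E)
Function('g')(f) = Mul(-1, f)
K = 0 (K = Add(4, Mul(-1, Pow(Add(6, -4), 2))) = Add(4, Mul(-1, Pow(2, 2))) = Add(4, Mul(-1, 4)) = Add(4, -4) = 0)
Mul(Mul(-21, Function('g')(-5)), K) = Mul(Mul(-21, Mul(-1, -5)), 0) = Mul(Mul(-21, 5), 0) = Mul(-105, 0) = 0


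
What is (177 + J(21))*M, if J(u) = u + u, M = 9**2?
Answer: 17739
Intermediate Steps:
M = 81
J(u) = 2*u
(177 + J(21))*M = (177 + 2*21)*81 = (177 + 42)*81 = 219*81 = 17739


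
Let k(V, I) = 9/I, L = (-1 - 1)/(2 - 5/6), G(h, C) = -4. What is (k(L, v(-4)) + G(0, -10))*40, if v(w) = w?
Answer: -250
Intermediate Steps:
L = -12/7 (L = -2/(2 - 5*⅙) = -2/(2 - ⅚) = -2/7/6 = -2*6/7 = -12/7 ≈ -1.7143)
(k(L, v(-4)) + G(0, -10))*40 = (9/(-4) - 4)*40 = (9*(-¼) - 4)*40 = (-9/4 - 4)*40 = -25/4*40 = -250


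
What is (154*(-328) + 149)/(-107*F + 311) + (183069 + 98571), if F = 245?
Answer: 7295652923/25904 ≈ 2.8164e+5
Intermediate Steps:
(154*(-328) + 149)/(-107*F + 311) + (183069 + 98571) = (154*(-328) + 149)/(-107*245 + 311) + (183069 + 98571) = (-50512 + 149)/(-26215 + 311) + 281640 = -50363/(-25904) + 281640 = -50363*(-1/25904) + 281640 = 50363/25904 + 281640 = 7295652923/25904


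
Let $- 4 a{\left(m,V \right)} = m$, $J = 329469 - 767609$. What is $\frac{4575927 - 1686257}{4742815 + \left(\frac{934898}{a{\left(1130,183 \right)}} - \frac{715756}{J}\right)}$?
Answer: $\frac{3576676038985}{5866303783496} \approx 0.6097$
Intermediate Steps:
$J = -438140$
$a{\left(m,V \right)} = - \frac{m}{4}$
$\frac{4575927 - 1686257}{4742815 + \left(\frac{934898}{a{\left(1130,183 \right)}} - \frac{715756}{J}\right)} = \frac{4575927 - 1686257}{4742815 + \left(\frac{934898}{\left(- \frac{1}{4}\right) 1130} - \frac{715756}{-438140}\right)} = \frac{2889670}{4742815 + \left(\frac{934898}{- \frac{565}{2}} - - \frac{178939}{109535}\right)} = \frac{2889670}{4742815 + \left(934898 \left(- \frac{2}{565}\right) + \frac{178939}{109535}\right)} = \frac{2889670}{4742815 + \left(- \frac{1869796}{565} + \frac{178939}{109535}\right)} = \frac{2889670}{4742815 - \frac{8188280173}{2475491}} = \frac{2889670}{\frac{11732607566992}{2475491}} = 2889670 \cdot \frac{2475491}{11732607566992} = \frac{3576676038985}{5866303783496}$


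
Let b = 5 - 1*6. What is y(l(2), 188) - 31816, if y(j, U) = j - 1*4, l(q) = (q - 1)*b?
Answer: -31821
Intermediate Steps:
b = -1 (b = 5 - 6 = -1)
l(q) = 1 - q (l(q) = (q - 1)*(-1) = (-1 + q)*(-1) = 1 - q)
y(j, U) = -4 + j (y(j, U) = j - 4 = -4 + j)
y(l(2), 188) - 31816 = (-4 + (1 - 1*2)) - 31816 = (-4 + (1 - 2)) - 31816 = (-4 - 1) - 31816 = -5 - 31816 = -31821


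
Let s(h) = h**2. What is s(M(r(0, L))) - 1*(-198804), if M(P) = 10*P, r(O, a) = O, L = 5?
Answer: 198804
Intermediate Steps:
s(M(r(0, L))) - 1*(-198804) = (10*0)**2 - 1*(-198804) = 0**2 + 198804 = 0 + 198804 = 198804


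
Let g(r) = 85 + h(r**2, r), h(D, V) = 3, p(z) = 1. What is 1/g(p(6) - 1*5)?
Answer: 1/88 ≈ 0.011364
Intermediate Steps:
g(r) = 88 (g(r) = 85 + 3 = 88)
1/g(p(6) - 1*5) = 1/88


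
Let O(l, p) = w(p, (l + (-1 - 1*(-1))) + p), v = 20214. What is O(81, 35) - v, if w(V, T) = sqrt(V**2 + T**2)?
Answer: -20214 + sqrt(14681) ≈ -20093.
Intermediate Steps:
w(V, T) = sqrt(T**2 + V**2)
O(l, p) = sqrt(p**2 + (l + p)**2) (O(l, p) = sqrt(((l + (-1 - 1*(-1))) + p)**2 + p**2) = sqrt(((l + (-1 + 1)) + p)**2 + p**2) = sqrt(((l + 0) + p)**2 + p**2) = sqrt((l + p)**2 + p**2) = sqrt(p**2 + (l + p)**2))
O(81, 35) - v = sqrt(35**2 + (81 + 35)**2) - 1*20214 = sqrt(1225 + 116**2) - 20214 = sqrt(1225 + 13456) - 20214 = sqrt(14681) - 20214 = -20214 + sqrt(14681)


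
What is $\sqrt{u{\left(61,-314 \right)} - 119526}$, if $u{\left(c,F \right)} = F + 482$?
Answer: $3 i \sqrt{13262} \approx 345.48 i$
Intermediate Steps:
$u{\left(c,F \right)} = 482 + F$
$\sqrt{u{\left(61,-314 \right)} - 119526} = \sqrt{\left(482 - 314\right) - 119526} = \sqrt{168 - 119526} = \sqrt{-119358} = 3 i \sqrt{13262}$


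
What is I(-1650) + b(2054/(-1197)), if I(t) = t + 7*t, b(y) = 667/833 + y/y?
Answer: -10994100/833 ≈ -13198.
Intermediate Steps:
b(y) = 1500/833 (b(y) = 667*(1/833) + 1 = 667/833 + 1 = 1500/833)
I(t) = 8*t
I(-1650) + b(2054/(-1197)) = 8*(-1650) + 1500/833 = -13200 + 1500/833 = -10994100/833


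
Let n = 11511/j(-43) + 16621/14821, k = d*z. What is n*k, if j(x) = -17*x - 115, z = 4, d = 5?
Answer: 904215335/2282434 ≈ 396.16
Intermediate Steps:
j(x) = -115 - 17*x
k = 20 (k = 5*4 = 20)
n = 180843067/9129736 (n = 11511/(-115 - 17*(-43)) + 16621/14821 = 11511/(-115 + 731) + 16621*(1/14821) = 11511/616 + 16621/14821 = 180843067/9129736 ≈ 19.808)
n*k = (180843067/9129736)*20 = 904215335/2282434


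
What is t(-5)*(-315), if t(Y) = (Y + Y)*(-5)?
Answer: -15750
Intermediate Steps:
t(Y) = -10*Y (t(Y) = (2*Y)*(-5) = -10*Y)
t(-5)*(-315) = -10*(-5)*(-315) = 50*(-315) = -15750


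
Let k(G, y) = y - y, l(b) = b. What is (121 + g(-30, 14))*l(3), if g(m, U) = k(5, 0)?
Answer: 363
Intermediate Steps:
k(G, y) = 0
g(m, U) = 0
(121 + g(-30, 14))*l(3) = (121 + 0)*3 = 121*3 = 363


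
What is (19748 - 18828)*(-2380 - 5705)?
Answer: -7438200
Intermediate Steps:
(19748 - 18828)*(-2380 - 5705) = 920*(-8085) = -7438200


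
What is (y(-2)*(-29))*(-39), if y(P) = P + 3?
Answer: 1131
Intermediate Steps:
y(P) = 3 + P
(y(-2)*(-29))*(-39) = ((3 - 2)*(-29))*(-39) = (1*(-29))*(-39) = -29*(-39) = 1131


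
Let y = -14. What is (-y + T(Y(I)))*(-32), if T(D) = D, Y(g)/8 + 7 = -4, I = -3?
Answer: 2368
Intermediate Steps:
Y(g) = -88 (Y(g) = -56 + 8*(-4) = -56 - 32 = -88)
(-y + T(Y(I)))*(-32) = (-1*(-14) - 88)*(-32) = (14 - 88)*(-32) = -74*(-32) = 2368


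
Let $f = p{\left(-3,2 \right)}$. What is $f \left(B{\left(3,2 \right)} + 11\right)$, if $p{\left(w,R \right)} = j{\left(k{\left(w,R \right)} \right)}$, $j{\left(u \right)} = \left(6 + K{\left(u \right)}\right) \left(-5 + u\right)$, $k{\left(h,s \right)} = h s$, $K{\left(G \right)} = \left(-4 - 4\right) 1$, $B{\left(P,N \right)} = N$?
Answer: $286$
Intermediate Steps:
$K{\left(G \right)} = -8$ ($K{\left(G \right)} = \left(-8\right) 1 = -8$)
$j{\left(u \right)} = 10 - 2 u$ ($j{\left(u \right)} = \left(6 - 8\right) \left(-5 + u\right) = - 2 \left(-5 + u\right) = 10 - 2 u$)
$p{\left(w,R \right)} = 10 - 2 R w$ ($p{\left(w,R \right)} = 10 - 2 w R = 10 - 2 R w$)
$f = 22$ ($f = 10 - 4 \left(-3\right) = 10 + 12 = 22$)
$f \left(B{\left(3,2 \right)} + 11\right) = 22 \left(2 + 11\right) = 22 \cdot 13 = 286$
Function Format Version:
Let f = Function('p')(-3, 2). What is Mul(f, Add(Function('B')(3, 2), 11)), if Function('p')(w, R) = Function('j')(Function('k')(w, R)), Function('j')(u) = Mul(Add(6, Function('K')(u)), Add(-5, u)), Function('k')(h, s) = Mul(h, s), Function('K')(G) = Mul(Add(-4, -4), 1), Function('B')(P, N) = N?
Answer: 286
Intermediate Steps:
Function('K')(G) = -8 (Function('K')(G) = Mul(-8, 1) = -8)
Function('j')(u) = Add(10, Mul(-2, u)) (Function('j')(u) = Mul(Add(6, -8), Add(-5, u)) = Mul(-2, Add(-5, u)) = Add(10, Mul(-2, u)))
Function('p')(w, R) = Add(10, Mul(-2, R, w)) (Function('p')(w, R) = Add(10, Mul(-2, Mul(w, R))) = Add(10, Mul(-2, Mul(R, w))) = Add(10, Mul(-2, R, w)))
f = 22 (f = Add(10, Mul(-2, 2, -3)) = Add(10, 12) = 22)
Mul(f, Add(Function('B')(3, 2), 11)) = Mul(22, Add(2, 11)) = Mul(22, 13) = 286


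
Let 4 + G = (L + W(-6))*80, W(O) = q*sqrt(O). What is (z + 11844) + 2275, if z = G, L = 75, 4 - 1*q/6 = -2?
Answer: 20115 + 2880*I*sqrt(6) ≈ 20115.0 + 7054.5*I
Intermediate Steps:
q = 36 (q = 24 - 6*(-2) = 24 + 12 = 36)
W(O) = 36*sqrt(O)
G = 5996 + 2880*I*sqrt(6) (G = -4 + (75 + 36*sqrt(-6))*80 = -4 + (75 + 36*(I*sqrt(6)))*80 = -4 + (75 + 36*I*sqrt(6))*80 = -4 + (6000 + 2880*I*sqrt(6)) = 5996 + 2880*I*sqrt(6) ≈ 5996.0 + 7054.5*I)
z = 5996 + 2880*I*sqrt(6) ≈ 5996.0 + 7054.5*I
(z + 11844) + 2275 = ((5996 + 2880*I*sqrt(6)) + 11844) + 2275 = (17840 + 2880*I*sqrt(6)) + 2275 = 20115 + 2880*I*sqrt(6)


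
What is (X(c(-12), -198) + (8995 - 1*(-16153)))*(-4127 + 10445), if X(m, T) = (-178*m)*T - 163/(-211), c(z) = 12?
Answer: 597330249282/211 ≈ 2.8310e+9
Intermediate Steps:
X(m, T) = 163/211 - 178*T*m (X(m, T) = -178*T*m - 163*(-1/211) = -178*T*m + 163/211 = 163/211 - 178*T*m)
(X(c(-12), -198) + (8995 - 1*(-16153)))*(-4127 + 10445) = ((163/211 - 178*(-198)*12) + (8995 - 1*(-16153)))*(-4127 + 10445) = ((163/211 + 422928) + (8995 + 16153))*6318 = (89237971/211 + 25148)*6318 = (94544199/211)*6318 = 597330249282/211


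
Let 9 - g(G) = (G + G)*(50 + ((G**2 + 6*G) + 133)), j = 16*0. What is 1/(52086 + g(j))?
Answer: 1/52095 ≈ 1.9196e-5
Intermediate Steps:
j = 0
g(G) = 9 - 2*G*(183 + G**2 + 6*G) (g(G) = 9 - (G + G)*(50 + ((G**2 + 6*G) + 133)) = 9 - 2*G*(50 + (133 + G**2 + 6*G)) = 9 - 2*G*(183 + G**2 + 6*G))
1/(52086 + g(j)) = 1/(52086 + (9 - 366*0 - 12*0**2 - 2*0**3)) = 1/(52086 + (9 + 0 - 12*0 - 2*0)) = 1/(52086 + (9 + 0 + 0 + 0)) = 1/(52086 + 9) = 1/52095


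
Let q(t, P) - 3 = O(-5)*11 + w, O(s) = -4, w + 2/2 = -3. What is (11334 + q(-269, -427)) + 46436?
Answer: 57725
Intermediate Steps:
w = -4 (w = -1 - 3 = -4)
q(t, P) = -45 (q(t, P) = 3 + (-4*11 - 4) = 3 + (-44 - 4) = 3 - 48 = -45)
(11334 + q(-269, -427)) + 46436 = (11334 - 45) + 46436 = 11289 + 46436 = 57725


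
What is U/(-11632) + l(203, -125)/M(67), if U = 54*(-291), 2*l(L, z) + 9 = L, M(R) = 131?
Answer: 1593419/761896 ≈ 2.0914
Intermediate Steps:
l(L, z) = -9/2 + L/2
U = -15714
U/(-11632) + l(203, -125)/M(67) = -15714/(-11632) + (-9/2 + (½)*203)/131 = -15714*(-1/11632) + (-9/2 + 203/2)*(1/131) = 7857/5816 + 97*(1/131) = 7857/5816 + 97/131 = 1593419/761896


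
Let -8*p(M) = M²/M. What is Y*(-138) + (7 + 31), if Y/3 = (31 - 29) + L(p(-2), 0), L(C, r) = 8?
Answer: -4102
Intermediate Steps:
p(M) = -M/8 (p(M) = -M²/(8*M) = -M/8)
Y = 30 (Y = 3*((31 - 29) + 8) = 3*(2 + 8) = 3*10 = 30)
Y*(-138) + (7 + 31) = 30*(-138) + (7 + 31) = -4140 + 38 = -4102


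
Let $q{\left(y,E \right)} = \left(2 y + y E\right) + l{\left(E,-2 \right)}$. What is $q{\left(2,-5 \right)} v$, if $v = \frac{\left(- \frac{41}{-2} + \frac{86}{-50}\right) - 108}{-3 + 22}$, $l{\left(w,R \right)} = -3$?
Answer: $\frac{40149}{950} \approx 42.262$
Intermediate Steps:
$q{\left(y,E \right)} = -3 + 2 y + E y$ ($q{\left(y,E \right)} = \left(2 y + y E\right) - 3 = \left(2 y + E y\right) - 3 = -3 + 2 y + E y$)
$v = - \frac{4461}{950}$ ($v = \frac{\left(\left(-41\right) \left(- \frac{1}{2}\right) + 86 \left(- \frac{1}{50}\right)\right) - 108}{19} = \left(\left(\frac{41}{2} - \frac{43}{25}\right) - 108\right) \frac{1}{19} = \left(\frac{939}{50} - 108\right) \frac{1}{19} = \left(- \frac{4461}{50}\right) \frac{1}{19} = - \frac{4461}{950} \approx -4.6958$)
$q{\left(2,-5 \right)} v = \left(-3 + 2 \cdot 2 - 10\right) \left(- \frac{4461}{950}\right) = \left(-3 + 4 - 10\right) \left(- \frac{4461}{950}\right) = \left(-9\right) \left(- \frac{4461}{950}\right) = \frac{40149}{950}$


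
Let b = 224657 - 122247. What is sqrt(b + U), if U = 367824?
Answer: sqrt(470234) ≈ 685.74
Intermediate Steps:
b = 102410
sqrt(b + U) = sqrt(102410 + 367824) = sqrt(470234)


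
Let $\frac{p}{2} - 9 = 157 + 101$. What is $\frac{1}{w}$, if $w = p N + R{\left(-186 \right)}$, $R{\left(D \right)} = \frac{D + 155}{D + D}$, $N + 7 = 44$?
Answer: $\frac{12}{237097} \approx 5.0612 \cdot 10^{-5}$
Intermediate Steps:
$p = 534$ ($p = 18 + 2 \left(157 + 101\right) = 18 + 2 \cdot 258 = 18 + 516 = 534$)
$N = 37$ ($N = -7 + 44 = 37$)
$R{\left(D \right)} = \frac{155 + D}{2 D}$
$w = \frac{237097}{12}$ ($w = 534 \cdot 37 + \frac{155 - 186}{2 \left(-186\right)} = 19758 + \frac{1}{2} \left(- \frac{1}{186}\right) \left(-31\right) = 19758 + \frac{1}{12} = \frac{237097}{12} \approx 19758.0$)
$\frac{1}{w} = \frac{1}{\frac{237097}{12}} = \frac{12}{237097}$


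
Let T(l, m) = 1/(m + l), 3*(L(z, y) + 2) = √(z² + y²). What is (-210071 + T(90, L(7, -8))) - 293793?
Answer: -35060367920/69583 - 3*√113/69583 ≈ -5.0386e+5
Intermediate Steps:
L(z, y) = -2 + √(y² + z²)/3 (L(z, y) = -2 + √(z² + y²)/3 = -2 + √(y² + z²)/3)
T(l, m) = 1/(l + m)
(-210071 + T(90, L(7, -8))) - 293793 = (-210071 + 1/(90 + (-2 + √((-8)² + 7²)/3))) - 293793 = (-210071 + 1/(90 + (-2 + √(64 + 49)/3))) - 293793 = (-210071 + 1/(90 + (-2 + √113/3))) - 293793 = (-210071 + 1/(88 + √113/3)) - 293793 = -503864 + 1/(88 + √113/3)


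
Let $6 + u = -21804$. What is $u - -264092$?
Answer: $242282$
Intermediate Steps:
$u = -21810$ ($u = -6 - 21804 = -21810$)
$u - -264092 = -21810 - -264092 = -21810 + 264092 = 242282$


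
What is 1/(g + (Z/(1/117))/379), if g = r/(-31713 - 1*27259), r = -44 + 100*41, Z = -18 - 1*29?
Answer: -5587597/81456063 ≈ -0.068596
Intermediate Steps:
Z = -47 (Z = -18 - 29 = -47)
r = 4056 (r = -44 + 4100 = 4056)
g = -1014/14743 (g = 4056/(-31713 - 1*27259) = 4056/(-31713 - 27259) = 4056/(-58972) = 4056*(-1/58972) = -1014/14743 ≈ -0.068778)
1/(g + (Z/(1/117))/379) = 1/(-1014/14743 + (-47/(1/117))/379) = 1/(-1014/14743 + (-47/1/117)/379) = 1/(-1014/14743 + (-47*117)/379) = 1/(-1014/14743 + (1/379)*(-5499)) = 1/(-1014/14743 - 5499/379) = 1/(-81456063/5587597) = -5587597/81456063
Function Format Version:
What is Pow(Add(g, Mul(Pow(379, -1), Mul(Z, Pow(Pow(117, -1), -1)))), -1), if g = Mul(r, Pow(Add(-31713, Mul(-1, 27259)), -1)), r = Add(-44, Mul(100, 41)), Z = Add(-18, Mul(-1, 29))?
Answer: Rational(-5587597, 81456063) ≈ -0.068596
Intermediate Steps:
Z = -47 (Z = Add(-18, -29) = -47)
r = 4056 (r = Add(-44, 4100) = 4056)
g = Rational(-1014, 14743) (g = Mul(4056, Pow(Add(-31713, Mul(-1, 27259)), -1)) = Mul(4056, Pow(Add(-31713, -27259), -1)) = Mul(4056, Pow(-58972, -1)) = Mul(4056, Rational(-1, 58972)) = Rational(-1014, 14743) ≈ -0.068778)
Pow(Add(g, Mul(Pow(379, -1), Mul(Z, Pow(Pow(117, -1), -1)))), -1) = Pow(Add(Rational(-1014, 14743), Mul(Pow(379, -1), Mul(-47, Pow(Pow(117, -1), -1)))), -1) = Pow(Add(Rational(-1014, 14743), Mul(Rational(1, 379), Mul(-47, Pow(Rational(1, 117), -1)))), -1) = Pow(Add(Rational(-1014, 14743), Mul(Rational(1, 379), Mul(-47, 117))), -1) = Pow(Add(Rational(-1014, 14743), Mul(Rational(1, 379), -5499)), -1) = Pow(Add(Rational(-1014, 14743), Rational(-5499, 379)), -1) = Pow(Rational(-81456063, 5587597), -1) = Rational(-5587597, 81456063)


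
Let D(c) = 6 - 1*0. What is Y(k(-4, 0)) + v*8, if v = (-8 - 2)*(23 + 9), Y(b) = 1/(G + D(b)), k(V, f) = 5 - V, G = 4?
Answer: -25599/10 ≈ -2559.9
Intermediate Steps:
D(c) = 6 (D(c) = 6 + 0 = 6)
Y(b) = ⅒ (Y(b) = 1/(4 + 6) = 1/10 = ⅒)
v = -320 (v = -10*32 = -320)
Y(k(-4, 0)) + v*8 = ⅒ - 320*8 = ⅒ - 2560 = -25599/10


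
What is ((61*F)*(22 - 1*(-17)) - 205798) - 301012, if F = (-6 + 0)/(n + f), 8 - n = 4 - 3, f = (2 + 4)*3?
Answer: -12684524/25 ≈ -5.0738e+5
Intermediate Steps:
f = 18 (f = 6*3 = 18)
n = 7 (n = 8 - (4 - 3) = 8 - 1*1 = 8 - 1 = 7)
F = -6/25 (F = (-6 + 0)/(7 + 18) = -6/25 ≈ -0.24000)
((61*F)*(22 - 1*(-17)) - 205798) - 301012 = ((61*(-6/25))*(22 - 1*(-17)) - 205798) - 301012 = (-366*(22 + 17)/25 - 205798) - 301012 = (-366/25*39 - 205798) - 301012 = (-14274/25 - 205798) - 301012 = -5159224/25 - 301012 = -12684524/25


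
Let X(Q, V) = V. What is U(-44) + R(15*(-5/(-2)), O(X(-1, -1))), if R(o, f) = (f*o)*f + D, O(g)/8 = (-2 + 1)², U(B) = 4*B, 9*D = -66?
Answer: 6650/3 ≈ 2216.7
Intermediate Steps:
D = -22/3 (D = (⅑)*(-66) = -22/3 ≈ -7.3333)
O(g) = 8 (O(g) = 8*(-2 + 1)² = 8*(-1)² = 8*1 = 8)
R(o, f) = -22/3 + o*f² (R(o, f) = (f*o)*f - 22/3 = o*f² - 22/3 = -22/3 + o*f²)
U(-44) + R(15*(-5/(-2)), O(X(-1, -1))) = 4*(-44) + (-22/3 + (15*(-5/(-2)))*8²) = -176 + (-22/3 + (15*(-5*(-½)))*64) = -176 + (-22/3 + (15*(5/2))*64) = -176 + (-22/3 + (75/2)*64) = -176 + (-22/3 + 2400) = -176 + 7178/3 = 6650/3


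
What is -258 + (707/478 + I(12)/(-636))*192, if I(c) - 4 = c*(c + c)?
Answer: -787478/12667 ≈ -62.168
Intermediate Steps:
I(c) = 4 + 2*c² (I(c) = 4 + c*(c + c) = 4 + c*(2*c) = 4 + 2*c²)
-258 + (707/478 + I(12)/(-636))*192 = -258 + (707/478 + (4 + 2*12²)/(-636))*192 = -258 + (707*(1/478) + (4 + 2*144)*(-1/636))*192 = -258 + (707/478 + (4 + 288)*(-1/636))*192 = -258 + (707/478 + 292*(-1/636))*192 = -258 + (707/478 - 73/159)*192 = -258 + (77519/76002)*192 = -258 + 2480608/12667 = -787478/12667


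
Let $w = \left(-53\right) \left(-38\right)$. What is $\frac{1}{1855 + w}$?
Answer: $\frac{1}{3869} \approx 0.00025846$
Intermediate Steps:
$w = 2014$
$\frac{1}{1855 + w} = \frac{1}{1855 + 2014} = \frac{1}{3869}$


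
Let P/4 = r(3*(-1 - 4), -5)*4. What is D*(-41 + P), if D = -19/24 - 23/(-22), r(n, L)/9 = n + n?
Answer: -292187/264 ≈ -1106.8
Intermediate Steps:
r(n, L) = 18*n (r(n, L) = 9*(n + n) = 9*(2*n) = 18*n)
P = -4320 (P = 4*((18*(3*(-1 - 4)))*4) = 4*((18*(3*(-5)))*4) = 4*((18*(-15))*4) = 4*(-270*4) = 4*(-1080) = -4320)
D = 67/264 (D = -19*1/24 - 23*(-1/22) = -19/24 + 23/22 = 67/264 ≈ 0.25379)
D*(-41 + P) = 67*(-41 - 4320)/264 = (67/264)*(-4361) = -292187/264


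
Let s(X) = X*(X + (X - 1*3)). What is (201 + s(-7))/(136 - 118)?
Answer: 160/9 ≈ 17.778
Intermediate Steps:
s(X) = X*(-3 + 2*X) (s(X) = X*(X + (X - 3)) = X*(X + (-3 + X)) = X*(-3 + 2*X))
(201 + s(-7))/(136 - 118) = (201 - 7*(-3 + 2*(-7)))/(136 - 118) = (201 - 7*(-3 - 14))/18 = (201 - 7*(-17))*(1/18) = (201 + 119)*(1/18) = 320*(1/18) = 160/9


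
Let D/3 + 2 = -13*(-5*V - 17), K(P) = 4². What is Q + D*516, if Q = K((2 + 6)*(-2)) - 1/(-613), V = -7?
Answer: -223936255/613 ≈ -3.6531e+5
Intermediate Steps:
K(P) = 16
D = -708 (D = -6 + 3*(-13*(-5*(-7) - 17)) = -6 + 3*(-13*(35 - 17)) = -6 + 3*(-13*18) = -6 + 3*(-234) = -6 - 702 = -708)
Q = 9809/613 (Q = 16 - 1/(-613) = 16 - 1*(-1/613) = 16 + 1/613 = 9809/613 ≈ 16.002)
Q + D*516 = 9809/613 - 708*516 = 9809/613 - 365328 = -223936255/613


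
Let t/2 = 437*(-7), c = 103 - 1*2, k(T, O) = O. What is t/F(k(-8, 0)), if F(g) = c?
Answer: -6118/101 ≈ -60.574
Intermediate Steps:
c = 101 (c = 103 - 2 = 101)
F(g) = 101
t = -6118 (t = 2*(437*(-7)) = 2*(-3059) = -6118)
t/F(k(-8, 0)) = -6118/101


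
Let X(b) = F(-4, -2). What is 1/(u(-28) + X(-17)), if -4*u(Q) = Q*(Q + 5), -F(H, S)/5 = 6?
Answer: -1/191 ≈ -0.0052356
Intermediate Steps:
F(H, S) = -30 (F(H, S) = -5*6 = -30)
X(b) = -30
u(Q) = -Q*(5 + Q)/4 (u(Q) = -Q*(Q + 5)/4 = -Q*(5 + Q)/4)
1/(u(-28) + X(-17)) = 1/(-1/4*(-28)*(5 - 28) - 30) = 1/(-1/4*(-28)*(-23) - 30) = 1/(-161 - 30) = 1/(-191) = -1/191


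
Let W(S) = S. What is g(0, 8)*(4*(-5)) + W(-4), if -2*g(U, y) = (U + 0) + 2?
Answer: 16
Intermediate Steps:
g(U, y) = -1 - U/2 (g(U, y) = -((U + 0) + 2)/2 = -(U + 2)/2 = -(2 + U)/2 = -1 - U/2)
g(0, 8)*(4*(-5)) + W(-4) = (-1 - ½*0)*(4*(-5)) - 4 = (-1 + 0)*(-20) - 4 = -1*(-20) - 4 = 20 - 4 = 16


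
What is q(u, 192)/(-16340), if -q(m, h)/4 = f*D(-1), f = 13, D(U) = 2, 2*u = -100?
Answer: 26/4085 ≈ 0.0063647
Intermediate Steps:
u = -50 (u = (1/2)*(-100) = -50)
q(m, h) = -104 (q(m, h) = -52*2 = -4*26 = -104)
q(u, 192)/(-16340) = -104/(-16340) = -104*(-1/16340) = 26/4085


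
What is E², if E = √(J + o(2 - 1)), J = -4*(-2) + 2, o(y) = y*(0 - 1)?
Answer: 9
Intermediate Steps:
o(y) = -y (o(y) = y*(-1) = -y)
J = 10 (J = 8 + 2 = 10)
E = 3 (E = √(10 - (2 - 1)) = √(10 - 1*1) = √(10 - 1) = √9 = 3)
E² = 3² = 9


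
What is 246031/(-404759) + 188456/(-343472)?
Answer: -20098002717/17377922906 ≈ -1.1565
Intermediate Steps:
246031/(-404759) + 188456/(-343472) = 246031*(-1/404759) + 188456*(-1/343472) = -246031/404759 - 23557/42934 = -20098002717/17377922906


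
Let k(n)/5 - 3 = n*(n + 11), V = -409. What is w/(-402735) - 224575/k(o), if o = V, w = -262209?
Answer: 1639656636/4370614465 ≈ 0.37515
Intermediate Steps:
o = -409
k(n) = 15 + 5*n*(11 + n) (k(n) = 15 + 5*(n*(n + 11)) = 15 + 5*(n*(11 + n)) = 15 + 5*n*(11 + n))
w/(-402735) - 224575/k(o) = -262209/(-402735) - 224575/(15 + 5*(-409)² + 55*(-409)) = -262209*(-1/402735) - 224575/(15 + 5*167281 - 22495) = 87403/134245 - 224575/(15 + 836405 - 22495) = 87403/134245 - 224575/813925 = 87403/134245 - 224575*1/813925 = 87403/134245 - 8983/32557 = 1639656636/4370614465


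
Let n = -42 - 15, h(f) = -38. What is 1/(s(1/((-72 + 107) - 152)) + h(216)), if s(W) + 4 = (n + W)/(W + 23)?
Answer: -269/11965 ≈ -0.022482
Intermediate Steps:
n = -57
s(W) = -4 + (-57 + W)/(23 + W) (s(W) = -4 + (-57 + W)/(W + 23) = -4 + (-57 + W)/(23 + W))
1/(s(1/((-72 + 107) - 152)) + h(216)) = 1/((-149 - 3/((-72 + 107) - 152))/(23 + 1/((-72 + 107) - 152)) - 38) = 1/((-149 - 3/(35 - 152))/(23 + 1/(35 - 152)) - 38) = 1/((-149 - 3/(-117))/(23 + 1/(-117)) - 38) = 1/((-149 - 3*(-1/117))/(23 - 1/117) - 38) = 1/((-149 + 1/39)/(2690/117) - 38) = 1/((117/2690)*(-5810/39) - 38) = 1/(-1743/269 - 38) = 1/(-11965/269) = -269/11965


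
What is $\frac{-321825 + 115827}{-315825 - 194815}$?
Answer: $\frac{7923}{19640} \approx 0.40341$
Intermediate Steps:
$\frac{-321825 + 115827}{-315825 - 194815} = - \frac{205998}{-315825 - 194815} = - \frac{205998}{-510640} = \left(-205998\right) \left(- \frac{1}{510640}\right) = \frac{7923}{19640}$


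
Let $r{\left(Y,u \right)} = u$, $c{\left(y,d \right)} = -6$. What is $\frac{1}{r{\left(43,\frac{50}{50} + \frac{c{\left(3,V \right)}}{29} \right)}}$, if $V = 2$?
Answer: $\frac{29}{23} \approx 1.2609$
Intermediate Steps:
$\frac{1}{r{\left(43,\frac{50}{50} + \frac{c{\left(3,V \right)}}{29} \right)}} = \frac{1}{\frac{50}{50} - \frac{6}{29}} = \frac{1}{50 \cdot \frac{1}{50} - \frac{6}{29}} = \frac{1}{1 - \frac{6}{29}} = \frac{1}{\frac{23}{29}} = \frac{29}{23}$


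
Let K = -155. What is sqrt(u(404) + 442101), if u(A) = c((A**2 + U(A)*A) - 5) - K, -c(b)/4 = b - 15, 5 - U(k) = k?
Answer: 4*sqrt(27141) ≈ 658.98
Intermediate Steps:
U(k) = 5 - k
c(b) = 60 - 4*b (c(b) = -4*(b - 15) = -4*(-15 + b) = 60 - 4*b)
u(A) = 235 - 4*A**2 - 4*A*(5 - A) (u(A) = (60 - 4*((A**2 + (5 - A)*A) - 5)) - 1*(-155) = (60 - 4*((A**2 + A*(5 - A)) - 5)) + 155 = (60 - 4*(-5 + A**2 + A*(5 - A))) + 155 = (60 + (20 - 4*A**2 - 4*A*(5 - A))) + 155 = (80 - 4*A**2 - 4*A*(5 - A)) + 155 = 235 - 4*A**2 - 4*A*(5 - A))
sqrt(u(404) + 442101) = sqrt((235 - 20*404) + 442101) = sqrt((235 - 8080) + 442101) = sqrt(-7845 + 442101) = sqrt(434256) = 4*sqrt(27141)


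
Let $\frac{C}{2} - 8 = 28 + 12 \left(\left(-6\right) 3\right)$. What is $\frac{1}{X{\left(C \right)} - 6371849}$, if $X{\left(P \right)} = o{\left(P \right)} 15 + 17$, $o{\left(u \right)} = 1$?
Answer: $- \frac{1}{6371817} \approx -1.5694 \cdot 10^{-7}$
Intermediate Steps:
$C = -360$ ($C = 16 + 2 \left(28 + 12 \left(\left(-6\right) 3\right)\right) = 16 + 2 \left(28 + 12 \left(-18\right)\right) = 16 + 2 \left(28 - 216\right) = 16 + 2 \left(-188\right) = 16 - 376 = -360$)
$X{\left(P \right)} = 32$ ($X{\left(P \right)} = 1 \cdot 15 + 17 = 15 + 17 = 32$)
$\frac{1}{X{\left(C \right)} - 6371849} = \frac{1}{32 - 6371849} = \frac{1}{-6371817} = - \frac{1}{6371817}$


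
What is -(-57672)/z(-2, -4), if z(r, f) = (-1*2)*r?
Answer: 14418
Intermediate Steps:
z(r, f) = -2*r
-(-57672)/z(-2, -4) = -(-57672)/((-2*(-2))) = -(-57672)/4 = -648*(-89/4) = 14418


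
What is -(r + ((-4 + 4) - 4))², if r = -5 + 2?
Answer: -49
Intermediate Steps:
r = -3
-(r + ((-4 + 4) - 4))² = -(-3 + ((-4 + 4) - 4))² = -(-3 + (0 - 4))² = -(-3 - 4)² = -1*(-7)² = -1*49 = -49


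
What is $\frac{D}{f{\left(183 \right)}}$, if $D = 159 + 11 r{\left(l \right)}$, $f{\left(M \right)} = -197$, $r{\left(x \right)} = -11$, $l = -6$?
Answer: $- \frac{38}{197} \approx -0.19289$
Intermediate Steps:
$D = 38$ ($D = 159 + 11 \left(-11\right) = 159 - 121 = 38$)
$\frac{D}{f{\left(183 \right)}} = \frac{38}{-197} = 38 \left(- \frac{1}{197}\right) = - \frac{38}{197}$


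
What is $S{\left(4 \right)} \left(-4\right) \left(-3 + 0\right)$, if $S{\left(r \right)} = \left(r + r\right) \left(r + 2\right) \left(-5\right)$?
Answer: $-2880$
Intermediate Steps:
$S{\left(r \right)} = - 10 r \left(2 + r\right)$ ($S{\left(r \right)} = 2 r \left(2 + r\right) \left(-5\right) = - 10 r \left(2 + r\right)$)
$S{\left(4 \right)} \left(-4\right) \left(-3 + 0\right) = \left(-10\right) 4 \left(2 + 4\right) \left(-4\right) \left(-3 + 0\right) = \left(-10\right) 4 \cdot 6 \left(-4\right) \left(-3\right) = \left(-240\right) \left(-4\right) \left(-3\right) = 960 \left(-3\right) = -2880$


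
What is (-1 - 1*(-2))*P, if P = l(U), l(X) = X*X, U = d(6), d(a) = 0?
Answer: 0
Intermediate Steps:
U = 0
l(X) = X²
P = 0 (P = 0² = 0)
(-1 - 1*(-2))*P = (-1 - 1*(-2))*0 = (-1 + 2)*0 = 1*0 = 0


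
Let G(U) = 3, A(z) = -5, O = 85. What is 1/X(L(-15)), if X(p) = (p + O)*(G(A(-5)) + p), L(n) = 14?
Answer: 1/1683 ≈ 0.00059418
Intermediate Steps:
X(p) = (3 + p)*(85 + p) (X(p) = (p + 85)*(3 + p) = (85 + p)*(3 + p) = (3 + p)*(85 + p))
1/X(L(-15)) = 1/(255 + 14**2 + 88*14) = 1/(255 + 196 + 1232) = 1/1683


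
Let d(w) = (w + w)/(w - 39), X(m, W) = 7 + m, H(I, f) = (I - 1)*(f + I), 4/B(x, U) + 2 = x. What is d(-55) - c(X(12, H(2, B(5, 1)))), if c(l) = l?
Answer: -838/47 ≈ -17.830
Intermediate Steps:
B(x, U) = 4/(-2 + x)
H(I, f) = (-1 + I)*(I + f)
d(w) = 2*w/(-39 + w) (d(w) = (2*w)/(-39 + w) = 2*w/(-39 + w))
d(-55) - c(X(12, H(2, B(5, 1)))) = 2*(-55)/(-39 - 55) - (7 + 12) = 2*(-55)/(-94) - 1*19 = 2*(-55)*(-1/94) - 19 = 55/47 - 19 = -838/47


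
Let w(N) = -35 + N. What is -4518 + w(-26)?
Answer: -4579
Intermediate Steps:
-4518 + w(-26) = -4518 + (-35 - 26) = -4518 - 61 = -4579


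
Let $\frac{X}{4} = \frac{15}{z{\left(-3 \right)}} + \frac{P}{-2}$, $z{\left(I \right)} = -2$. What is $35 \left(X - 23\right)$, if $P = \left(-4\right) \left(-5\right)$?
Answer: $-3255$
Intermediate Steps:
$P = 20$
$X = -70$ ($X = 4 \left(\frac{15}{-2} + \frac{20}{-2}\right) = 4 \left(15 \left(- \frac{1}{2}\right) + 20 \left(- \frac{1}{2}\right)\right) = 4 \left(- \frac{15}{2} - 10\right) = 4 \left(- \frac{35}{2}\right) = -70$)
$35 \left(X - 23\right) = 35 \left(-70 - 23\right) = 35 \left(-93\right) = -3255$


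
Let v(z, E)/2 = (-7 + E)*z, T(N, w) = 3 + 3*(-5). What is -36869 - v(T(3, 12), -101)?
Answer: -39461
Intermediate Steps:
T(N, w) = -12 (T(N, w) = 3 - 15 = -12)
v(z, E) = 2*z*(-7 + E) (v(z, E) = 2*((-7 + E)*z) = 2*(z*(-7 + E)) = 2*z*(-7 + E))
-36869 - v(T(3, 12), -101) = -36869 - 2*(-12)*(-7 - 101) = -36869 - 2*(-12)*(-108) = -36869 - 1*2592 = -36869 - 2592 = -39461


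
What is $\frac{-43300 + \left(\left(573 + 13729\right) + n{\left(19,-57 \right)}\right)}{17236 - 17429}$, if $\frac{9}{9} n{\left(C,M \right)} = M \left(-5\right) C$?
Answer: $\frac{23583}{193} \approx 122.19$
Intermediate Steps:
$n{\left(C,M \right)} = - 5 C M$ ($n{\left(C,M \right)} = M \left(-5\right) C = - 5 M C = - 5 C M$)
$\frac{-43300 + \left(\left(573 + 13729\right) + n{\left(19,-57 \right)}\right)}{17236 - 17429} = \frac{-43300 + \left(\left(573 + 13729\right) - 95 \left(-57\right)\right)}{17236 - 17429} = \frac{-43300 + \left(14302 + 5415\right)}{-193} = \left(-43300 + 19717\right) \left(- \frac{1}{193}\right) = \left(-23583\right) \left(- \frac{1}{193}\right) = \frac{23583}{193}$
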